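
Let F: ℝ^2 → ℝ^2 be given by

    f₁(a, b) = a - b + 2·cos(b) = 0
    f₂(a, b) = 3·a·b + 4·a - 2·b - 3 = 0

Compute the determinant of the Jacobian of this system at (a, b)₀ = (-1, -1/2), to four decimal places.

J = [[1, -2·sin(b) - 1], [3·b + 4, 3·a - 2]].
At the point, J = [[1.0000, -0.041149], [2.5000, -5.0000]].
det J = -4.8971.

-4.8971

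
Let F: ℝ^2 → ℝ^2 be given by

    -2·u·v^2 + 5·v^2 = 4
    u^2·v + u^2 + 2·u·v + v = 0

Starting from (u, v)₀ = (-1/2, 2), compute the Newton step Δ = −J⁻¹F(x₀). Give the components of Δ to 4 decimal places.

At (-1/2, 2): F = (20.0000, 0.7500).
Jacobian J = [[-2·v^2, -4·u·v + 10·v], [2·u·v + 2·u + 2·v, u^2 + 2·u + 1]].
At the point, J = [[-8.0000, 24.0000], [1.0000, 0.2500]] (det J = -26.0000).
Solving J·Δ = −F gives Δ = (-0.5000, -1.0000).

(-0.5000, -1.0000)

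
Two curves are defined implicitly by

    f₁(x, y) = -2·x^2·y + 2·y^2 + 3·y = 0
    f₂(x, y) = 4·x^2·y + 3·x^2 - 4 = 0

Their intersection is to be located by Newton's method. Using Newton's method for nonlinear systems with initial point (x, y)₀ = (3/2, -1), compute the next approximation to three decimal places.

(1.577, -0.280)

At (3/2, -1): F = (3.500, -6.250).
Jacobian J = [[-4·x·y, -2·x^2 + 4·y + 3], [8·x·y + 6·x, 4·x^2]].
At the point, J = [[6.000, -5.500], [-3.000, 9.000]] (det J = 37.500).
Solving J·Δ = −F gives Δ = (0.077, 0.720).
Then the next iterate is (x, y)₁ = (1.577, -0.280).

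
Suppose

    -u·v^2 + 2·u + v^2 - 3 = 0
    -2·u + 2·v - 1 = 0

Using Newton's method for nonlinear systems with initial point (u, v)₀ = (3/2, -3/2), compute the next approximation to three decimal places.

(-1.800, -1.300)

At (3/2, -3/2): F = (-1.125, -7.000).
Jacobian J = [[-v^2 + 2, -2·u·v + 2·v], [-2, 2]].
At the point, J = [[-0.250, 1.500], [-2.000, 2.000]] (det J = 2.500).
Solving J·Δ = −F gives Δ = (-3.300, 0.200).
Then the next iterate is (u, v)₁ = (-1.800, -1.300).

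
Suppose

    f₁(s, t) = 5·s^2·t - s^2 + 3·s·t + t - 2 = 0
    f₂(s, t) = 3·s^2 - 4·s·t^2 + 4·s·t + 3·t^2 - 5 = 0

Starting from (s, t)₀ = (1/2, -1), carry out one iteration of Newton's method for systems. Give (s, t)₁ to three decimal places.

(-0.550, -1.920)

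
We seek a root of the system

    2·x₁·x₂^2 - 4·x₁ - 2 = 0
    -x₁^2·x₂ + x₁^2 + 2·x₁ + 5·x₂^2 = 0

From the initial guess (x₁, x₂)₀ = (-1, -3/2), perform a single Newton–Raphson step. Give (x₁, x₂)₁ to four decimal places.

(2.0500, -1.3375)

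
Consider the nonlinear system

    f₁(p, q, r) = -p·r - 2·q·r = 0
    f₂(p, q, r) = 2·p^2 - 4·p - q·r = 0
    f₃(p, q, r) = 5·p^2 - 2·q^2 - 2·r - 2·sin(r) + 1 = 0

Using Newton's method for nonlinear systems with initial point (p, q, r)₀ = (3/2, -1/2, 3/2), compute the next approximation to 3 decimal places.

At (3/2, -1/2, 3/2): F = (-0.750, -0.750, 6.75501).
Jacobian J = [[-r, -2·r, -p - 2·q], [4·p - 4, -r, -q], [10·p, -4·q, -2·cos(r) - 2]].
At the point, J = [[-1.500, -3.000, -0.500], [2.000, -1.500, 0.500], [15.000, 2.000, -2.14147]] (det J = -51.91716).
Solving J·Δ = −F gives Δ = (-0.217, -0.357, 1.297).
Then the next iterate is (p, q, r)₁ = (1.283, -0.857, 2.797).

(1.283, -0.857, 2.797)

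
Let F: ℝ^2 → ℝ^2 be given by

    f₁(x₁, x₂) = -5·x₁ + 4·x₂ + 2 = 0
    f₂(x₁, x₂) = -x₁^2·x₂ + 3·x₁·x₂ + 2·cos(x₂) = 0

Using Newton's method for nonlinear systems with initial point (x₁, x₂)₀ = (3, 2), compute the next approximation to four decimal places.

At (3, 2): F = (-5.0000, -0.832294).
Jacobian J = [[-5, 4], [-2·x₁·x₂ + 3·x₂, -x₁^2 + 3·x₁ - 2·sin(x₂)]].
At the point, J = [[-5.0000, 4.0000], [-6.0000, -1.818595]] (det J = 33.092974).
Solving J·Δ = −F gives Δ = (-0.3754, 0.7808).
Then the next iterate is (x₁, x₂)₁ = (2.6246, 2.7808).

(2.6246, 2.7808)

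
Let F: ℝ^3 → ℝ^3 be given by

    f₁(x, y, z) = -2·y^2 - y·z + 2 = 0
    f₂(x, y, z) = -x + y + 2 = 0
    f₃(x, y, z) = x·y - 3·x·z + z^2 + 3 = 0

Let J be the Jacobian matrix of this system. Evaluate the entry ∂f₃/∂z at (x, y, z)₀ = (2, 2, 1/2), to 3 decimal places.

-5.000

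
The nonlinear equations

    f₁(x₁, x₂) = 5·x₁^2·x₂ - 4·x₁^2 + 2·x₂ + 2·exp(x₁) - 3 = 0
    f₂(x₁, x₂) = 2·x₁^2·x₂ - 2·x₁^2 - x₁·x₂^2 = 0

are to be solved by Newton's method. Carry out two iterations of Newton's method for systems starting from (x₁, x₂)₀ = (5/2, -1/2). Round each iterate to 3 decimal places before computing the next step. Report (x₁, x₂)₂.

(0.893, 0.004)

At (5/2, -1/2): F = (-20.26001, -19.375).
Jacobian J = [[10·x₁·x₂ - 8·x₁ + 2·exp(x₁), 5·x₁^2 + 2], [4·x₁·x₂ - 4·x₁ - x₂^2, 2·x₁^2 - 2·x₁·x₂]].
At the point, J = [[-8.13501, 33.250], [-15.250, 15.000]] (det J = 385.03732).
Solving J·Δ = −F gives Δ = (-0.884, 0.393).
Then the next iterate is (x₁, x₂)₁ = (1.616, -0.107).
Round to (1.616, -0.107) and repeat: F = (-4.99112, -5.80027), J = [[-4.59128, 15.05728], [-7.16710, 5.56874]].
Δ = (-0.723, 0.111), so (x₁, x₂)₂ = (0.893, 0.004).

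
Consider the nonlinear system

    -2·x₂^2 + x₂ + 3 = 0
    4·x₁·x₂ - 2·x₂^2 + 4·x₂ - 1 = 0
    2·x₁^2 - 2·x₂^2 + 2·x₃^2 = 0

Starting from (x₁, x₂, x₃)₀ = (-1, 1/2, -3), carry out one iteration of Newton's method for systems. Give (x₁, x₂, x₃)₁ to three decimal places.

(2.750, 3.500, -3.125)

At (-1, 1/2, -3): F = (3.000, -1.500, 19.500).
Jacobian J = [[0, -4·x₂ + 1, 0], [4·x₂, 4·x₁ - 4·x₂ + 4, 0], [4·x₁, -4·x₂, 4·x₃]].
At the point, J = [[0.000, -1.000, 0.000], [2.000, -2.000, 0.000], [-4.000, -2.000, -12.000]] (det J = -24.000).
Solving J·Δ = −F gives Δ = (3.750, 3.000, -0.125).
Then the next iterate is (x₁, x₂, x₃)₁ = (2.750, 3.500, -3.125).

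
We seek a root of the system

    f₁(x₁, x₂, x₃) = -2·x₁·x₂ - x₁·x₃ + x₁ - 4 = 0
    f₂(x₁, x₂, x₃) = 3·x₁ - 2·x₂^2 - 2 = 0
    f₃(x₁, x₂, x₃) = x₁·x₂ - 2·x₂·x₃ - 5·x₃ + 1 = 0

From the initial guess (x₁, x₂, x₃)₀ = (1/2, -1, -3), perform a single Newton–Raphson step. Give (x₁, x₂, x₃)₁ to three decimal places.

At (1/2, -1, -3): F = (-1.000, -2.500, 9.500).
Jacobian J = [[-2·x₂ - x₃ + 1, -2·x₁, -x₁], [3, -4·x₂, 0], [x₂, x₁ - 2·x₃, -2·x₂ - 5]].
At the point, J = [[6.000, -1.000, -0.500], [3.000, 4.000, 0.000], [-1.000, 6.500, -3.000]] (det J = -92.750).
Solving J·Δ = −F gives Δ = (0.503, 0.248, 3.536).
Then the next iterate is (x₁, x₂, x₃)₁ = (1.003, -0.752, 0.536).

(1.003, -0.752, 0.536)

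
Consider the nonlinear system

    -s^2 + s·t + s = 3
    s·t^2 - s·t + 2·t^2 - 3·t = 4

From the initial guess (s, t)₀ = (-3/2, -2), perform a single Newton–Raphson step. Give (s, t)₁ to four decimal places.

(-8.8125, -14.2500)

At (-3/2, -2): F = (-3.7500, 1.0000).
Jacobian J = [[-2·s + t + 1, s], [t^2 - t, 2·s·t - s + 4·t - 3]].
At the point, J = [[2.0000, -1.5000], [6.0000, -3.5000]] (det J = 2.0000).
Solving J·Δ = −F gives Δ = (-7.3125, -12.2500).
Then the next iterate is (s, t)₁ = (-8.8125, -14.2500).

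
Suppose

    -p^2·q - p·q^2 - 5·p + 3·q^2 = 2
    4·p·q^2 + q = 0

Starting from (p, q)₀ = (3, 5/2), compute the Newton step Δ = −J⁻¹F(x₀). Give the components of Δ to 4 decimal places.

(-1.2440, -0.7607)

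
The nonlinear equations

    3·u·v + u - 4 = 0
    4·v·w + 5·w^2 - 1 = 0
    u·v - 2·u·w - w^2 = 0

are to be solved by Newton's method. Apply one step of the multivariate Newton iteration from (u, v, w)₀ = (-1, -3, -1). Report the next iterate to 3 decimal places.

(-1.168, -1.218, -0.597)

At (-1, -3, -1): F = (4.000, 16.000, 0.000).
Jacobian J = [[3·v + 1, 3·u, 0], [0, 4·w, 4·v + 10·w], [v - 2·w, u, -2·u - 2·w]].
At the point, J = [[-8.000, -3.000, 0.000], [0.000, -4.000, -22.000], [-1.000, -1.000, 4.000]] (det J = 238.000).
Solving J·Δ = −F gives Δ = (-0.168, 1.782, 0.403).
Then the next iterate is (u, v, w)₁ = (-1.168, -1.218, -0.597).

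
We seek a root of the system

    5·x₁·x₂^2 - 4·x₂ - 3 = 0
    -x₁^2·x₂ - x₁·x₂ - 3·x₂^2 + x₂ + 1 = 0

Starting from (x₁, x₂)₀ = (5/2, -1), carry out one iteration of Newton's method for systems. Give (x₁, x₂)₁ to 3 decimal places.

At (5/2, -1): F = (13.500, 5.750).
Jacobian J = [[5·x₂^2, 10·x₁·x₂ - 4], [-2·x₁·x₂ - x₂, -x₁^2 - x₁ - 6·x₂ + 1]].
At the point, J = [[5.000, -29.000], [6.000, -1.750]] (det J = 165.250).
Solving J·Δ = −F gives Δ = (-0.866, 0.316).
Then the next iterate is (x₁, x₂)₁ = (1.634, -0.684).

(1.634, -0.684)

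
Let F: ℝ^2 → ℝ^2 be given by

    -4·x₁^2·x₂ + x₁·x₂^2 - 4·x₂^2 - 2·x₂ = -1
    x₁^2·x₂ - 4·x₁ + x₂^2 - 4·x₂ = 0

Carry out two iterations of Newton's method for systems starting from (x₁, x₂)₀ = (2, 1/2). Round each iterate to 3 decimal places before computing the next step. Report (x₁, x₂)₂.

(-0.868, 0.854)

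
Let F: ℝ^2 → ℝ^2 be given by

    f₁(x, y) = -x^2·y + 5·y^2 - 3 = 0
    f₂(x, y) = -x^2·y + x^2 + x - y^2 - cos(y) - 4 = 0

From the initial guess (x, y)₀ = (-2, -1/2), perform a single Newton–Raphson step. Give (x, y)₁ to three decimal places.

At (-2, -1/2): F = (0.250, -1.12758).
Jacobian J = [[-2·x·y, -x^2 + 10·y], [-2·x·y + 2·x + 1, -x^2 - 2·y + sin(y)]].
At the point, J = [[-2.000, -9.000], [-5.000, -3.47943]] (det J = -38.04115).
Solving J·Δ = −F gives Δ = (-0.290, 0.092).
Then the next iterate is (x, y)₁ = (-2.290, -0.408).

(-2.290, -0.408)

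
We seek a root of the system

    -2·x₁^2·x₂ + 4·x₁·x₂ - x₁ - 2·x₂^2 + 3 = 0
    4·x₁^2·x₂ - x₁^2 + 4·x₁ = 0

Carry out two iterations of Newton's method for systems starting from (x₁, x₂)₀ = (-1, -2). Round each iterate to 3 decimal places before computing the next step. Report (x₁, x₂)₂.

At (-1, -2): F = (8.000, -13.000).
Jacobian J = [[-4·x₁·x₂ + 4·x₂ - 1, -2·x₁^2 + 4·x₁ - 4·x₂], [8·x₁·x₂ - 2·x₁ + 4, 4·x₁^2]].
At the point, J = [[-17.000, 2.000], [22.000, 4.000]] (det J = -112.000).
Solving J·Δ = −F gives Δ = (0.518, 0.402).
Then the next iterate is (x₁, x₂)₁ = (-0.482, -1.598).
Round to (-0.482, -1.598) and repeat: F = (2.19824, -3.64534), J = [[-10.47294, 3.99935], [11.12589, 0.92930]].
Δ = (0.307, 0.253), so (x₁, x₂)₂ = (-0.175, -1.345).

(-0.175, -1.345)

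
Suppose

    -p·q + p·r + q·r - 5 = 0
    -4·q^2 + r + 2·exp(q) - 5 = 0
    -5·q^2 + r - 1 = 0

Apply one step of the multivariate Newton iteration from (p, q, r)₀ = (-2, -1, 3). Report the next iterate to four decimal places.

(19.9211, -2.7910, 23.9099)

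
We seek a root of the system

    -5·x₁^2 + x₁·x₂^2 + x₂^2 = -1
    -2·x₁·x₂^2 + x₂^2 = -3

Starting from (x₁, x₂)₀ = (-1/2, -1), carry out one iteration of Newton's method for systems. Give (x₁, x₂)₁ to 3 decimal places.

At (-1/2, -1): F = (0.250, 5.000).
Jacobian J = [[-10·x₁ + x₂^2, 2·x₁·x₂ + 2·x₂], [-2·x₂^2, -4·x₁·x₂ + 2·x₂]].
At the point, J = [[6.000, -1.000], [-2.000, -4.000]] (det J = -26.000).
Solving J·Δ = −F gives Δ = (0.154, 1.173).
Then the next iterate is (x₁, x₂)₁ = (-0.346, 0.173).

(-0.346, 0.173)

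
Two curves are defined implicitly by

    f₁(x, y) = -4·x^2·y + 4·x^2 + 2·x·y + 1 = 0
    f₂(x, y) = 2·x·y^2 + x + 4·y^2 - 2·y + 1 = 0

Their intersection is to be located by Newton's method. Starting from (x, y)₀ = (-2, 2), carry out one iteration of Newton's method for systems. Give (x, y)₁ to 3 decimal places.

(-1.614, 1.236)

At (-2, 2): F = (-23.000, -5.000).
Jacobian J = [[-8·x·y + 8·x + 2·y, -4·x^2 + 2·x], [2·y^2 + 1, 4·x·y + 8·y - 2]].
At the point, J = [[20.000, -20.000], [9.000, -2.000]] (det J = 140.000).
Solving J·Δ = −F gives Δ = (0.386, -0.764).
Then the next iterate is (x, y)₁ = (-1.614, 1.236).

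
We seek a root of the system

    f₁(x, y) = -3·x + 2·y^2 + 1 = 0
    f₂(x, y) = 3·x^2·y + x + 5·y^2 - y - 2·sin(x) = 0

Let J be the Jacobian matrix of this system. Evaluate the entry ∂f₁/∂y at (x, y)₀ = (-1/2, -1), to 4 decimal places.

-4.0000

∂f₁/∂y = 4·y.
At (-1/2, -1) this is -4.0000.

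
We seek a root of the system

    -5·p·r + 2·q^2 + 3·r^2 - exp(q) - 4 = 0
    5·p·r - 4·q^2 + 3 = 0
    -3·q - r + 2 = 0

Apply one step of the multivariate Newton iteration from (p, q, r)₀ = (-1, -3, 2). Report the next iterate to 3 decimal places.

(-8.570, 1.198, -1.593)

At (-1, -3, 2): F = (35.95021, -43.000, 9.000).
Jacobian J = [[-5·r, 4·q - exp(q), -5·p + 6·r], [5·r, -8·q, 5·p], [0, -3, -1]].
At the point, J = [[-10.000, -12.04979, 17.000], [10.000, 24.000, -5.000], [0.000, -3.000, -1.000]] (det J = -240.49787).
Solving J·Δ = −F gives Δ = (-7.570, 4.198, -3.593).
Then the next iterate is (p, q, r)₁ = (-8.570, 1.198, -1.593).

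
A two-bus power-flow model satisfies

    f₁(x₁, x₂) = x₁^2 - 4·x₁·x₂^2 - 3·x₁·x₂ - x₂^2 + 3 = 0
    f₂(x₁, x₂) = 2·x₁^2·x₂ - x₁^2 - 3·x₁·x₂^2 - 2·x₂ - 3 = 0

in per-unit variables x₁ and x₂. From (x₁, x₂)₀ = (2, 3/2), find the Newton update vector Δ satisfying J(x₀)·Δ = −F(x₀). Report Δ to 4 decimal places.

(0.7246, -0.8829)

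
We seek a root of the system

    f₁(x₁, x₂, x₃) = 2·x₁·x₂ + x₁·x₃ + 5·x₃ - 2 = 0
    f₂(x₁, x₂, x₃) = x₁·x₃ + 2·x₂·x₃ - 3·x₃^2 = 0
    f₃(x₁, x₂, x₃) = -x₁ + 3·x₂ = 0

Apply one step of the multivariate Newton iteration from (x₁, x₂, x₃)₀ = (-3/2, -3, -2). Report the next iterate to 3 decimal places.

(-1.821, -0.607, -0.682)

At (-3/2, -3, -2): F = (0.000, 3.000, -7.500).
Jacobian J = [[2·x₂ + x₃, 2·x₁, x₁ + 5], [x₃, 2·x₃, x₁ + 2·x₂ - 6·x₃], [-1, 3, 0]].
At the point, J = [[-8.000, -3.000, 3.500], [-2.000, -4.000, 4.500], [-1.000, 3.000, 0.000]] (det J = 86.500).
Solving J·Δ = −F gives Δ = (-0.321, 2.393, 1.318).
Then the next iterate is (x₁, x₂, x₃)₁ = (-1.821, -0.607, -0.682).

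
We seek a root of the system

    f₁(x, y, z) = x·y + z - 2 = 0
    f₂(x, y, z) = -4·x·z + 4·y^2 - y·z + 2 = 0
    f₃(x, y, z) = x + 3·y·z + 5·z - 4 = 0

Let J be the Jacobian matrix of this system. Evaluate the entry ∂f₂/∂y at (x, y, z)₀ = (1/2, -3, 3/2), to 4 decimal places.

-25.5000

∂f₂/∂y = 8·y - z.
At (1/2, -3, 3/2) this is -25.5000.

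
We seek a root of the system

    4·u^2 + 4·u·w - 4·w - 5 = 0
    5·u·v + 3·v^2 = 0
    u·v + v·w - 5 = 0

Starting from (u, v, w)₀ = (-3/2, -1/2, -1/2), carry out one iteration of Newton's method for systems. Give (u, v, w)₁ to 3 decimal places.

(6.349, -1.940, -10.588)

At (-3/2, -1/2, -1/2): F = (9.000, 4.500, -4.000).
Jacobian J = [[8·u + 4·w, 0, 4·u - 4], [5·v, 5·u + 6·v, 0], [v, u + w, v]].
At the point, J = [[-14.000, 0.000, -10.000], [-2.500, -10.500, 0.000], [-0.500, -2.000, -0.500]] (det J = -71.000).
Solving J·Δ = −F gives Δ = (7.849, -1.440, -10.088).
Then the next iterate is (u, v, w)₁ = (6.349, -1.940, -10.588).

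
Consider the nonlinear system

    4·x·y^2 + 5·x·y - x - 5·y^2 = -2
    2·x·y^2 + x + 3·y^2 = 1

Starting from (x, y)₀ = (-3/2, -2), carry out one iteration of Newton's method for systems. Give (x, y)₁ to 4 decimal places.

At (-3/2, -2): F = (-25.5000, -2.5000).
Jacobian J = [[4·y^2 + 5·y - 1, 8·x·y + 5·x - 10·y], [2·y^2 + 1, 4·x·y + 6·y]].
At the point, J = [[5.0000, 36.5000], [9.0000, 0.0000]] (det J = -328.5000).
Solving J·Δ = −F gives Δ = (0.2778, 0.6606).
Then the next iterate is (x, y)₁ = (-1.2222, -1.3394).

(-1.2222, -1.3394)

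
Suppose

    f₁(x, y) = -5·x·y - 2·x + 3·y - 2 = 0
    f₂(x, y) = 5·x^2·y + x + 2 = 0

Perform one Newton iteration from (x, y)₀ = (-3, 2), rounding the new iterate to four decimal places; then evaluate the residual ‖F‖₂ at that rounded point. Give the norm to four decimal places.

28.8906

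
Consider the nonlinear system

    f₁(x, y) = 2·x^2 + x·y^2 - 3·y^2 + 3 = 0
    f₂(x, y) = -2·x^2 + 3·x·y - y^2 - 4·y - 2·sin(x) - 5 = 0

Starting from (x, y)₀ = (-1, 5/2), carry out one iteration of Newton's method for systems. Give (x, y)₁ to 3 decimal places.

(0.882, 1.712)

At (-1, 5/2): F = (-20.000, -29.06706).
Jacobian J = [[4·x + y^2, 2·x·y - 6·y], [-4·x + 3·y - 2·cos(x), 3·x - 2·y - 4]].
At the point, J = [[2.250, -20.000], [10.41940, -12.000]] (det J = 181.38791).
Solving J·Δ = −F gives Δ = (1.882, -0.788).
Then the next iterate is (x, y)₁ = (0.882, 1.712).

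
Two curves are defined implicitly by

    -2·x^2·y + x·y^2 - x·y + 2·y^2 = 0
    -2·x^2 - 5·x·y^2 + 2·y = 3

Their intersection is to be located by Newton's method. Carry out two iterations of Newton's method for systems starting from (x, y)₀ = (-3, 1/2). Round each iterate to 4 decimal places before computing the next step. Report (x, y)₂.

At (-3, 1/2): F = (-7.7500, -16.2500).
Jacobian J = [[-4·x·y + y^2 - y, -2·x^2 + 2·x·y - x + 4·y], [-4·x - 5·y^2, -10·x·y + 2]].
At the point, J = [[5.7500, -16.0000], [10.7500, 17.0000]] (det J = 269.7500).
Solving J·Δ = −F gives Δ = (1.4523, 0.0375).
Then the next iterate is (x, y)₁ = (-1.5477, 0.5375).
Round to (-1.5477, 0.5375) and repeat: F = (-1.612467, -4.480050), J = [[3.078961, -2.756828], [4.746269, 10.318888]].
Δ = (0.6463, 0.1369), so (x, y)₂ = (-0.9014, 0.6744).

(-0.9014, 0.6744)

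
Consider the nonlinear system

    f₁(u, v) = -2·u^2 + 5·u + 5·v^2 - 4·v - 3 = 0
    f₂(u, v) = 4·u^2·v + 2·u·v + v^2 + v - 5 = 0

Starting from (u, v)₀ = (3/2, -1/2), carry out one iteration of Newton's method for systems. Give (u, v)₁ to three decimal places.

(0.670, -0.047)

At (3/2, -1/2): F = (3.250, -11.250).
Jacobian J = [[-4·u + 5, 10·v - 4], [8·u·v + 2·v, 4·u^2 + 2·u + 2·v + 1]].
At the point, J = [[-1.000, -9.000], [-7.000, 12.000]] (det J = -75.000).
Solving J·Δ = −F gives Δ = (-0.830, 0.453).
Then the next iterate is (u, v)₁ = (0.670, -0.047).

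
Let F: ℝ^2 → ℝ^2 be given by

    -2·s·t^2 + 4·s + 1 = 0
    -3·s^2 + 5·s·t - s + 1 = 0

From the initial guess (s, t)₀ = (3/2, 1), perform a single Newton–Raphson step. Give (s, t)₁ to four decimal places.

At (3/2, 1): F = (4.0000, 0.2500).
Jacobian J = [[-2·t^2 + 4, -4·s·t], [-6·s + 5·t - 1, 5·s]].
At the point, J = [[2.0000, -6.0000], [-5.0000, 7.5000]] (det J = -15.0000).
Solving J·Δ = −F gives Δ = (2.1000, 1.3667).
Then the next iterate is (s, t)₁ = (3.6000, 2.3667).

(3.6000, 2.3667)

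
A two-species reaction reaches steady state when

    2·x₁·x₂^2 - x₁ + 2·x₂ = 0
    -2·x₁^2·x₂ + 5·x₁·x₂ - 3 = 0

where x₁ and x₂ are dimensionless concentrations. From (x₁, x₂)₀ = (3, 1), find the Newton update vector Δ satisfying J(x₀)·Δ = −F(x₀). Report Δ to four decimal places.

(-0.7263, -0.3053)

At (3, 1): F = (5.0000, -6.0000).
Jacobian J = [[2·x₂^2 - 1, 4·x₁·x₂ + 2], [-4·x₁·x₂ + 5·x₂, -2·x₁^2 + 5·x₁]].
At the point, J = [[1.0000, 14.0000], [-7.0000, -3.0000]] (det J = 95.0000).
Solving J·Δ = −F gives Δ = (-0.7263, -0.3053).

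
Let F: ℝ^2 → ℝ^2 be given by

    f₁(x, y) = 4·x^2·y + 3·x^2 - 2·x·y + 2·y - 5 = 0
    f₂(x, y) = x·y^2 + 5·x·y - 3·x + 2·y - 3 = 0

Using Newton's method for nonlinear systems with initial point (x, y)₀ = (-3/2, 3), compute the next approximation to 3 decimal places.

(-0.972, 1.800)

At (-3/2, 3): F = (43.750, -28.500).
Jacobian J = [[8·x·y + 6·x - 2·y, 4·x^2 - 2·x + 2], [y^2 + 5·y - 3, 2·x·y + 5·x + 2]].
At the point, J = [[-51.000, 14.000], [21.000, -14.500]] (det J = 445.500).
Solving J·Δ = −F gives Δ = (0.528, -1.200).
Then the next iterate is (x, y)₁ = (-0.972, 1.800).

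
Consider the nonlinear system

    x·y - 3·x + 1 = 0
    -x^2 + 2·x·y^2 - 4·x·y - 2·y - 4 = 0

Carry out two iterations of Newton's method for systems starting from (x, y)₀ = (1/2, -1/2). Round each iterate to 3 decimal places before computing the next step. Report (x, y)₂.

At (1/2, -1/2): F = (-0.750, -2.000).
Jacobian J = [[y - 3, x], [-2·x + 2·y^2 - 4·y, 4·x·y - 4·x - 2]].
At the point, J = [[-3.500, 0.500], [1.500, -5.000]] (det J = 16.750).
Solving J·Δ = −F gives Δ = (-0.284, -0.485).
Then the next iterate is (x, y)₁ = (0.216, -0.985).
Round to (0.216, -0.985) and repeat: F = (0.13924, -0.80648), J = [[-3.985, 0.216], [5.44845, -3.71504]].
Δ = (0.025, -0.180), so (x, y)₂ = (0.241, -1.165).

(0.241, -1.165)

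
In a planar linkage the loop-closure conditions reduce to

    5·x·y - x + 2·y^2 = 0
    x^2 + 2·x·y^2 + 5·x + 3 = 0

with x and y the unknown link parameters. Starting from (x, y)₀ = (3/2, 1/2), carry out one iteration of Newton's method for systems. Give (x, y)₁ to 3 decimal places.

(-0.074, 0.459)

At (3/2, 1/2): F = (2.750, 13.500).
Jacobian J = [[5·y - 1, 5·x + 4·y], [2·x + 2·y^2 + 5, 4·x·y]].
At the point, J = [[1.500, 9.500], [8.500, 3.000]] (det J = -76.250).
Solving J·Δ = −F gives Δ = (-1.574, -0.041).
Then the next iterate is (x, y)₁ = (-0.074, 0.459).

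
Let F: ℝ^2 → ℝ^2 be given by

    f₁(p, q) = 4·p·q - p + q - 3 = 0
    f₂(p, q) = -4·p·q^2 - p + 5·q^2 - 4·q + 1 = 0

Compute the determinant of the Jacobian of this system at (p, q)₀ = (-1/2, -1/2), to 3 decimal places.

J = [[4·q - 1, 4·p + 1], [-4·q^2 - 1, -8·p·q + 10·q - 4]].
At the point, J = [[-3.000, -1.000], [-2.000, -11.000]].
det J = 31.000.

31.000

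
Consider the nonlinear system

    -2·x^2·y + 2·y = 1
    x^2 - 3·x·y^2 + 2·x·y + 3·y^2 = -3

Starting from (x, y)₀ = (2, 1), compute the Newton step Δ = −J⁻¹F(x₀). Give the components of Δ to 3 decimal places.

(-1.824, 1.265)

At (2, 1): F = (-7.000, 8.000).
Jacobian J = [[-4·x·y, -2·x^2 + 2], [2·x - 3·y^2 + 2·y, -6·x·y + 2·x + 6·y]].
At the point, J = [[-8.000, -6.000], [3.000, -2.000]] (det J = 34.000).
Solving J·Δ = −F gives Δ = (-1.824, 1.265).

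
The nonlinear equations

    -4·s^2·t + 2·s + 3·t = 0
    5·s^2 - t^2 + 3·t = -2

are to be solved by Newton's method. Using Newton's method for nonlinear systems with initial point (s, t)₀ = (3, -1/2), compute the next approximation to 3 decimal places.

At (3, -1/2): F = (22.500, 45.250).
Jacobian J = [[-8·s·t + 2, -4·s^2 + 3], [10·s, -2·t + 3]].
At the point, J = [[14.000, -33.000], [30.000, 4.000]] (det J = 1046.000).
Solving J·Δ = −F gives Δ = (-1.514, 0.040).
Then the next iterate is (s, t)₁ = (1.486, -0.460).

(1.486, -0.460)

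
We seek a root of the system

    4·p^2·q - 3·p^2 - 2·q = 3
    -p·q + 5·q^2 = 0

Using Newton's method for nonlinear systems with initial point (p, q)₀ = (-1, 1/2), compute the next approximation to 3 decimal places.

(1.577, 0.423)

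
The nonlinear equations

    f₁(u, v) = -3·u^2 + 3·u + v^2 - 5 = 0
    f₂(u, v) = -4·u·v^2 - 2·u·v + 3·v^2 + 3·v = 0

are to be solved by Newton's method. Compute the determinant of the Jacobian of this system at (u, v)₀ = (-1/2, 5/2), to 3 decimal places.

324.000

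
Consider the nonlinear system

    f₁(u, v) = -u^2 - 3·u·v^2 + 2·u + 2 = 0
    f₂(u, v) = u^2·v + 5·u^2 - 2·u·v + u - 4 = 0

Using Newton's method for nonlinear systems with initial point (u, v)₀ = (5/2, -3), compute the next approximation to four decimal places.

At (5/2, -3): F = (-66.7500, 26.0000).
Jacobian J = [[-2·u - 3·v^2 + 2, -6·u·v], [2·u·v + 10·u - 2·v + 1, u^2 - 2·u]].
At the point, J = [[-30.0000, 45.0000], [17.0000, 1.2500]] (det J = -802.5000).
Solving J·Δ = −F gives Δ = (-1.5619, 0.4421).
Then the next iterate is (u, v)₁ = (0.9381, -2.5579).

(0.9381, -2.5579)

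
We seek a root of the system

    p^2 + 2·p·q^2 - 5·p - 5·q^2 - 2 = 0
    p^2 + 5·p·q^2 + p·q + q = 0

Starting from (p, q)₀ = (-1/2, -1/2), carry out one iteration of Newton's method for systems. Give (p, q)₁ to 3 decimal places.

(-0.400, -0.283)

At (-1/2, -1/2): F = (-0.750, -0.625).
Jacobian J = [[2·p + 2·q^2 - 5, 4·p·q - 10·q], [2·p + 5·q^2 + q, 10·p·q + p + 1]].
At the point, J = [[-5.500, 6.000], [-0.250, 3.000]] (det J = -15.000).
Solving J·Δ = −F gives Δ = (0.100, 0.217).
Then the next iterate is (p, q)₁ = (-0.400, -0.283).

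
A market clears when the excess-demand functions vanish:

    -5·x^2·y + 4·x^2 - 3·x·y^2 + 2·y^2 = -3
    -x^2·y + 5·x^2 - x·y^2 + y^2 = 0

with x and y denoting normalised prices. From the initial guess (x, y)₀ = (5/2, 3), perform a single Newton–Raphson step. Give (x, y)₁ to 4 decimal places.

(1.2121, 2.8500)

At (5/2, 3): F = (-115.2500, -1.0000).
Jacobian J = [[-10·x·y + 8·x - 3·y^2, -5·x^2 - 6·x·y + 4·y], [-2·x·y + 10·x - y^2, -x^2 - 2·x·y + 2·y]].
At the point, J = [[-82.0000, -64.2500], [1.0000, -15.2500]] (det J = 1314.7500).
Solving J·Δ = −F gives Δ = (-1.2879, -0.1500).
Then the next iterate is (x, y)₁ = (1.2121, 2.8500).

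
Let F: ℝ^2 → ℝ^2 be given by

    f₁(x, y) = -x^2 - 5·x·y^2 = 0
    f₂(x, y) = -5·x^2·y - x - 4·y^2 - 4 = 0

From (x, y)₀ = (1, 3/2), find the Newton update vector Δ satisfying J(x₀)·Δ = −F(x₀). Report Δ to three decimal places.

(-7.746, 6.025)

At (1, 3/2): F = (-12.250, -21.500).
Jacobian J = [[-2·x - 5·y^2, -10·x·y], [-10·x·y - 1, -5·x^2 - 8·y]].
At the point, J = [[-13.250, -15.000], [-16.000, -17.000]] (det J = -14.750).
Solving J·Δ = −F gives Δ = (-7.746, 6.025).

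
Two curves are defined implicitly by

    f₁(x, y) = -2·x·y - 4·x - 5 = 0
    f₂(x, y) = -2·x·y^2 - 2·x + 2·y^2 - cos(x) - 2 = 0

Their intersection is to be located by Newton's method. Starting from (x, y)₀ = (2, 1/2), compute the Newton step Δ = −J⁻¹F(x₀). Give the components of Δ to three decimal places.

At (2, 1/2): F = (-15.000, -6.08385).
Jacobian J = [[-2·y - 4, -2·x], [-2·y^2 + sin(x) - 2, -4·x·y + 4·y]].
At the point, J = [[-5.000, -4.000], [-1.59070, -2.000]] (det J = 3.63719).
Solving J·Δ = −F gives Δ = (-1.557, -1.803).

(-1.557, -1.803)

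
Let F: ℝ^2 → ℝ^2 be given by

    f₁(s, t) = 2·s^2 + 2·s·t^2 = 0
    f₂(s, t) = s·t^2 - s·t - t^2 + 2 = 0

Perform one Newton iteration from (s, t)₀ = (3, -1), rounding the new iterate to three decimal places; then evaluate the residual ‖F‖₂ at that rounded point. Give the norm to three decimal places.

7.827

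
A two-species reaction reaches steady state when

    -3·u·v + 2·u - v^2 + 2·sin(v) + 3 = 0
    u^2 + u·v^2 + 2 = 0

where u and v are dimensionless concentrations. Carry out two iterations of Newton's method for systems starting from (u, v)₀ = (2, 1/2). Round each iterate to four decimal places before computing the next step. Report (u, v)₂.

(-1.6573, 4.0791)

At (2, 1/2): F = (4.708851, 6.5000).
Jacobian J = [[-3·v + 2, -3·u - 2·v + 2·cos(v)], [2·u + v^2, 2·u·v]].
At the point, J = [[0.5000, -5.244835], [4.2500, 2.0000]] (det J = 23.290548).
Solving J·Δ = −F gives Δ = (-1.8681, 0.7197).
Then the next iterate is (u, v)₁ = (0.1319, 1.2197).
Round to (0.1319, 1.2197) and repeat: F = (3.171489, 2.213621), J = [[-1.6591, -2.147245], [1.751468, 0.321757]].
Δ = (-1.7892, 2.8594), so (u, v)₂ = (-1.6573, 4.0791).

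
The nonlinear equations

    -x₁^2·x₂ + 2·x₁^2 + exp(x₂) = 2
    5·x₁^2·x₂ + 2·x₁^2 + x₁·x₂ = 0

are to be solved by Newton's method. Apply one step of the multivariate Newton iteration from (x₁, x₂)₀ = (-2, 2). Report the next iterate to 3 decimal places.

At (-2, 2): F = (5.38906, 44.000).
Jacobian J = [[-2·x₁·x₂ + 4·x₁, -x₁^2 + exp(x₂)], [10·x₁·x₂ + 4·x₁ + x₂, 5·x₁^2 + x₁]].
At the point, J = [[0.000, 3.38906], [-46.000, 18.000]] (det J = 155.89658).
Solving J·Δ = −F gives Δ = (0.334, -1.590).
Then the next iterate is (x₁, x₂)₁ = (-1.666, 0.410).

(-1.666, 0.410)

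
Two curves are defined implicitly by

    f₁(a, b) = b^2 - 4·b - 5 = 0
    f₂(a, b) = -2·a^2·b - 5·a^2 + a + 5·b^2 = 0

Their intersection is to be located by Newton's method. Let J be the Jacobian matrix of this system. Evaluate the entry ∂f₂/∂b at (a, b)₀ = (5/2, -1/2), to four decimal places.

∂f₂/∂b = -2·a^2 + 10·b.
At (5/2, -1/2) this is -17.5000.

-17.5000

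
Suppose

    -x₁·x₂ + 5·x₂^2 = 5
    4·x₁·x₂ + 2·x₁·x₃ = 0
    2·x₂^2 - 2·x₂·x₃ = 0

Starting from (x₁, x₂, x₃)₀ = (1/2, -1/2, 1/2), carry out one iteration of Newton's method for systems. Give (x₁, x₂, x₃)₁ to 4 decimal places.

At (1/2, -1/2, 1/2): F = (-3.5000, -0.5000, 1.0000).
Jacobian J = [[-x₂, -x₁ + 10·x₂, 0], [4·x₂ + 2·x₃, 4·x₁, 2·x₁], [0, 4·x₂ - 2·x₃, -2·x₂]].
At the point, J = [[0.5000, -5.5000, 0.0000], [-1.0000, 2.0000, 1.0000], [0.0000, -3.0000, 1.0000]] (det J = -3.0000).
Solving J·Δ = −F gives Δ = (-8.5833, -1.4167, -5.2500).
Then the next iterate is (x₁, x₂, x₃)₁ = (-8.0833, -1.9167, -4.7500).

(-8.0833, -1.9167, -4.7500)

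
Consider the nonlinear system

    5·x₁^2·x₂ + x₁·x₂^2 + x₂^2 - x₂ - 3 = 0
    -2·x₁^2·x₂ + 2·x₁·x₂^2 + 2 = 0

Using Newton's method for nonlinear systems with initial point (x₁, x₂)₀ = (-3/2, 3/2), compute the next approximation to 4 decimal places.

(-1.1699, 0.9783)

At (-3/2, 3/2): F = (11.2500, -11.5000).
Jacobian J = [[10·x₁·x₂ + x₂^2, 5·x₁^2 + 2·x₁·x₂ + 2·x₂ - 1], [-4·x₁·x₂ + 2·x₂^2, -2·x₁^2 + 4·x₁·x₂]].
At the point, J = [[-20.2500, 8.7500], [13.5000, -13.5000]] (det J = 155.2500).
Solving J·Δ = −F gives Δ = (0.3301, -0.5217).
Then the next iterate is (x₁, x₂)₁ = (-1.1699, 0.9783).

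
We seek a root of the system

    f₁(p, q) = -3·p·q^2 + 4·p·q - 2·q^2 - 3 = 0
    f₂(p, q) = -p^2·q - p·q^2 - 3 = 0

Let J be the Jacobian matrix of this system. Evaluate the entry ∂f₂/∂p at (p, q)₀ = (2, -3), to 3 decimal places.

∂f₂/∂p = -2·p·q - q^2.
At (2, -3) this is 3.000.

3.000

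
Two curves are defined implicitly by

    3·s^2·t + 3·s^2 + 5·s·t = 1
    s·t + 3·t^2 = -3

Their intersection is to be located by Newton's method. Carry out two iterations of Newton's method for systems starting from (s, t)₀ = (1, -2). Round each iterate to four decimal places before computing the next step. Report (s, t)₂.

(1.3336, 0.1956)

At (1, -2): F = (-14.0000, 13.0000).
Jacobian J = [[6·s·t + 6·s + 5·t, 3·s^2 + 5·s], [t, s + 6·t]].
At the point, J = [[-16.0000, 8.0000], [-2.0000, -11.0000]] (det J = 192.0000).
Solving J·Δ = −F gives Δ = (-0.2604, 1.2292).
Then the next iterate is (s, t)₁ = (0.7396, -0.7708).
Round to (0.7396, -0.7708) and repeat: F = (-3.474296, 4.212314), J = [[-2.836902, 5.339024], [-0.7708, -3.8852]].
Δ = (0.5940, 0.9664), so (s, t)₂ = (1.3336, 0.1956).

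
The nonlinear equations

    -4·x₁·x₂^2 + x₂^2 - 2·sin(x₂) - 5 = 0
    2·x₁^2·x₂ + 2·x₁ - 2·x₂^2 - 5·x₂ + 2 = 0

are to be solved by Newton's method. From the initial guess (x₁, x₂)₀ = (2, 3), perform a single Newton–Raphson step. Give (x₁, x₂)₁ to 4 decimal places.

(1.6376, 1.6198)

At (2, 3): F = (-68.282240, -3.0000).
Jacobian J = [[-4·x₂^2, -8·x₁·x₂ + 2·x₂ - 2·cos(x₂)], [4·x₁·x₂ + 2, 2·x₁^2 - 4·x₂ - 5]].
At the point, J = [[-36.0000, -40.020015], [26.0000, -9.0000]] (det J = 1364.520390).
Solving J·Δ = −F gives Δ = (-0.3624, -1.3802).
Then the next iterate is (x₁, x₂)₁ = (1.6376, 1.6198).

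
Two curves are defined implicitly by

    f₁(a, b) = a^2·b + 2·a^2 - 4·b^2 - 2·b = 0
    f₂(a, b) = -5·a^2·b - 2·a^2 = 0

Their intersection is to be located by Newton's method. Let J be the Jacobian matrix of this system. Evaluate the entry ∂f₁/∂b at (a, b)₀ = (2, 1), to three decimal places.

-6.000

∂f₁/∂b = a^2 - 8·b - 2.
At (2, 1) this is -6.000.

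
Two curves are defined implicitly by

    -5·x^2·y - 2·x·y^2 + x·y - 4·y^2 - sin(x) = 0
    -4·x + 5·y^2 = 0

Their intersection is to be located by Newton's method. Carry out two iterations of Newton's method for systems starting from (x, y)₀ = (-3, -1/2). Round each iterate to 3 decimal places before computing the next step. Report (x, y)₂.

(1.338, -1.062)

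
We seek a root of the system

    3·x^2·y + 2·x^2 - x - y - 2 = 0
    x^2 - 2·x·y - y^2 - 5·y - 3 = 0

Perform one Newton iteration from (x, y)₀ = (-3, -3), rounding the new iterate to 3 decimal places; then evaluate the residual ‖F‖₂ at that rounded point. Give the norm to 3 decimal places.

17.439

At (-3, -3): F = (-59.000, -6.000).
Jacobian J = [[6·x·y + 4·x - 1, 3·x^2 - 1], [2·x - 2·y, -2·x - 2·y - 5]].
At the point, J = [[41.000, 26.000], [0.000, 7.000]] (det J = 287.000).
Solving J·Δ = −F gives Δ = (0.895, 0.857).
Then the next iterate is (x, y)₁ = (-2.105, -2.143).
Re-evaluating at (-2.105, -2.143): F = (-17.37701, -1.46845), so ‖F‖₂ = 17.439.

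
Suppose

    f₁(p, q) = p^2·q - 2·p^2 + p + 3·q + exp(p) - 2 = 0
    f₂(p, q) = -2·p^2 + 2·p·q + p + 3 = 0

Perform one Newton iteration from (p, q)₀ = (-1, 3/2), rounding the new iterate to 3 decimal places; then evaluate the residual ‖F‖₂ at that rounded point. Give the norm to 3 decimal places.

0.425

At (-1, 3/2): F = (1.36788, -3.000).
Jacobian J = [[2·p·q - 4·p + exp(p) + 1, p^2 + 3], [-4·p + 2·q + 1, 2·p]].
At the point, J = [[2.36788, 4.000], [8.000, -2.000]] (det J = -36.73576).
Solving J·Δ = −F gives Δ = (0.252, -0.491).
Then the next iterate is (p, q)₁ = (-0.748, 1.009).
Re-evaluating at (-0.748, 1.009): F = (0.19784, -0.37647), so ‖F‖₂ = 0.425.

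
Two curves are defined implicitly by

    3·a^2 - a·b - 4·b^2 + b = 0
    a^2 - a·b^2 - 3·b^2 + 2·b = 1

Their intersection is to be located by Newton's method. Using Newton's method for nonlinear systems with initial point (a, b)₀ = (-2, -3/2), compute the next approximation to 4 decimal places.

(-2.6364, -1.8455)

At (-2, -3/2): F = (-1.5000, -2.2500).
Jacobian J = [[6·a - b, -a - 8·b + 1], [2·a - b^2, -2·a·b - 6·b + 2]].
At the point, J = [[-10.5000, 15.0000], [-6.2500, 5.0000]] (det J = 41.2500).
Solving J·Δ = −F gives Δ = (-0.6364, -0.3455).
Then the next iterate is (a, b)₁ = (-2.6364, -1.8455).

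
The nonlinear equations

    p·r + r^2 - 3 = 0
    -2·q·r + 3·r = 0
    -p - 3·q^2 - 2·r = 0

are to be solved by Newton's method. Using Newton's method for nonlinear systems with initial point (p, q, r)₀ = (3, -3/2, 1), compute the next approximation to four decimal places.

(4.7083, -0.1250, 0.4583)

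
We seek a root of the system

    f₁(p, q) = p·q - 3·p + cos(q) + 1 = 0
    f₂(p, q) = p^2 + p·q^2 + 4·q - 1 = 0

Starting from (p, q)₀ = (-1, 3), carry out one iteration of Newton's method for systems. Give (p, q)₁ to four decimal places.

(-1.4261, 3.0088)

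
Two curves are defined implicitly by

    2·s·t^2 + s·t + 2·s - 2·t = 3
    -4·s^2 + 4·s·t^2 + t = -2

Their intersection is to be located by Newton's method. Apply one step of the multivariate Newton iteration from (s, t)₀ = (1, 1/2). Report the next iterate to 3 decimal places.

At (1, 1/2): F = (-1.000, -0.500).
Jacobian J = [[2·t^2 + t + 2, 4·s·t + s - 2], [-8·s + 4·t^2, 8·s·t + 1]].
At the point, J = [[3.000, 1.000], [-7.000, 5.000]] (det J = 22.000).
Solving J·Δ = −F gives Δ = (0.205, 0.386).
Then the next iterate is (s, t)₁ = (1.205, 0.886).

(1.205, 0.886)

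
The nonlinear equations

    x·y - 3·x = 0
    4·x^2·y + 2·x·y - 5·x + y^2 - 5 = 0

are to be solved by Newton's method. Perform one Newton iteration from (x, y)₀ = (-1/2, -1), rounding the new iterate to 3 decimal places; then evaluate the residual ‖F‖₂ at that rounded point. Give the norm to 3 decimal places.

1.351

At (-1/2, -1): F = (2.000, -1.500).
Jacobian J = [[y - 3, x], [8·x·y + 2·y - 5, 4·x^2 + 2·x + 2·y]].
At the point, J = [[-4.000, -0.500], [-3.000, -2.000]] (det J = 6.500).
Solving J·Δ = −F gives Δ = (0.731, -1.846).
Then the next iterate is (x, y)₁ = (0.231, -2.846).
Re-evaluating at (0.231, -2.846): F = (-1.35043, 0.02240), so ‖F‖₂ = 1.351.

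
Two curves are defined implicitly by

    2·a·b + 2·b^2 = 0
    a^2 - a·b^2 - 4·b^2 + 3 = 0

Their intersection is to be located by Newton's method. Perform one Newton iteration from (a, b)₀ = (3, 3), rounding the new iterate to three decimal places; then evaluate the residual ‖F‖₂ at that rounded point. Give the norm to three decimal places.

15.264

At (3, 3): F = (36.000, -51.000).
Jacobian J = [[2·b, 2·a + 4·b], [2·a - b^2, -2·a·b - 8·b]].
At the point, J = [[6.000, 18.000], [-3.000, -42.000]] (det J = -198.000).
Solving J·Δ = −F gives Δ = (-3.000, -1.000).
Then the next iterate is (a, b)₁ = (0.000, 2.000).
Re-evaluating at (0.000, 2.000): F = (8.000, -13.000), so ‖F‖₂ = 15.264.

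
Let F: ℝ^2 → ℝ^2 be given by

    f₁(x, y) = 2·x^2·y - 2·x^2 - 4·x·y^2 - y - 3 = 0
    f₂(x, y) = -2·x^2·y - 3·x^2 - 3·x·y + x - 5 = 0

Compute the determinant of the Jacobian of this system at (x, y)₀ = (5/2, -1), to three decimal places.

511.500

J = [[4·x·y - 4·x - 4·y^2, 2·x^2 - 8·x·y - 1], [-4·x·y - 6·x - 3·y + 1, -2·x^2 - 3·x]].
At the point, J = [[-24.000, 31.500], [-1.000, -20.000]].
det J = 511.500.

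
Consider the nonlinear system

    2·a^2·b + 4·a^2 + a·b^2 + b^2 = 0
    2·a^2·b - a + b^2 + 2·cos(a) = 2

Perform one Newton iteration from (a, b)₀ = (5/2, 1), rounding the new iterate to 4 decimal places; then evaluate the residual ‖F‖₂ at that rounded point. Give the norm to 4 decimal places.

At (5/2, 1): F = (41.0000, 7.397713).
Jacobian J = [[4·a·b + 8·a + b^2, 2·a^2 + 2·a·b + 2·b], [4·a·b - 2·sin(a) - 1, 2·a^2 + 2·b]].
At the point, J = [[31.0000, 19.5000], [7.803056, 14.5000]] (det J = 297.340414).
Solving J·Δ = −F gives Δ = (-1.5142, 0.3047).
Then the next iterate is (a, b)₁ = (0.9858, 1.3047).
Re-evaluating at (0.9858, 1.3047): F = (9.803338, 2.356654), so ‖F‖₂ = 10.0826.

10.0826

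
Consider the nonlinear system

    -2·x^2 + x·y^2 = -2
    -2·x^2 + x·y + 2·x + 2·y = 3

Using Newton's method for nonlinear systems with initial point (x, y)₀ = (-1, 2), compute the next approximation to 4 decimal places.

(-0.4000, 2.2000)

At (-1, 2): F = (-4.0000, -5.0000).
Jacobian J = [[-4·x + y^2, 2·x·y], [-4·x + y + 2, x + 2]].
At the point, J = [[8.0000, -4.0000], [8.0000, 1.0000]] (det J = 40.0000).
Solving J·Δ = −F gives Δ = (0.6000, 0.2000).
Then the next iterate is (x, y)₁ = (-0.4000, 2.2000).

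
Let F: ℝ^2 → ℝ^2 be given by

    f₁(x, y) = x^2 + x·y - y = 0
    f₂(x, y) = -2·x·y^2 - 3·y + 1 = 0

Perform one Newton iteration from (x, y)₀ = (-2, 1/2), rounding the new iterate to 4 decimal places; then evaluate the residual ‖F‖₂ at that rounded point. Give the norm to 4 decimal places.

0.5895

At (-2, 1/2): F = (2.5000, 0.5000).
Jacobian J = [[2·x + y, x - 1], [-2·y^2, -4·x·y - 3]].
At the point, J = [[-3.5000, -3.0000], [-0.5000, 1.0000]] (det J = -5.0000).
Solving J·Δ = −F gives Δ = (0.8000, -0.1000).
Then the next iterate is (x, y)₁ = (-1.2000, 0.4000).
Re-evaluating at (-1.2000, 0.4000): F = (0.5600, 0.1840), so ‖F‖₂ = 0.5895.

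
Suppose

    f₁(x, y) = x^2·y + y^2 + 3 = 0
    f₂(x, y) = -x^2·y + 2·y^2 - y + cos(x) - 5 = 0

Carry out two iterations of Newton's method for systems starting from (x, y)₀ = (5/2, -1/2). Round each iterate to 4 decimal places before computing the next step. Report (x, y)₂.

(2.1623, -0.7742)

At (5/2, -1/2): F = (0.1250, -1.676144).
Jacobian J = [[2·x·y, x^2 + 2·y], [-2·x·y - sin(x), -x^2 + 4·y - 1]].
At the point, J = [[-2.5000, 5.2500], [1.901528, -9.2500]] (det J = 13.141979).
Solving J·Δ = −F gives Δ = (-0.5816, -0.3008).
Then the next iterate is (x, y)₁ = (1.9184, -0.8008).
Round to (1.9184, -0.8008) and repeat: F = (0.694130, -0.310133), J = [[-3.072509, 2.078659], [2.132318, -7.883459]].
Δ = (0.2439, 0.0266), so (x, y)₂ = (2.1623, -0.7742).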